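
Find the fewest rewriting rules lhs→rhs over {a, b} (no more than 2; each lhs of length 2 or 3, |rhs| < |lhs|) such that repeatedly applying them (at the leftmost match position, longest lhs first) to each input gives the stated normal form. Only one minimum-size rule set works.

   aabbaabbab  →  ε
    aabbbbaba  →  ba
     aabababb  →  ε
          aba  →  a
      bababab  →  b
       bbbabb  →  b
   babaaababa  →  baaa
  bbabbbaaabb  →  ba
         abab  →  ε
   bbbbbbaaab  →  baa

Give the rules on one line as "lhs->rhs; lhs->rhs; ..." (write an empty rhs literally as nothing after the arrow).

  | aabbaabbab => abaabbab => aabbab => abab => ab => ε
  | aabbbbaba => abbbaba => bbaba => baba => ba
  | aabababb => aababb => aabb => ab => ε
  | aba => a

ab->; bb->b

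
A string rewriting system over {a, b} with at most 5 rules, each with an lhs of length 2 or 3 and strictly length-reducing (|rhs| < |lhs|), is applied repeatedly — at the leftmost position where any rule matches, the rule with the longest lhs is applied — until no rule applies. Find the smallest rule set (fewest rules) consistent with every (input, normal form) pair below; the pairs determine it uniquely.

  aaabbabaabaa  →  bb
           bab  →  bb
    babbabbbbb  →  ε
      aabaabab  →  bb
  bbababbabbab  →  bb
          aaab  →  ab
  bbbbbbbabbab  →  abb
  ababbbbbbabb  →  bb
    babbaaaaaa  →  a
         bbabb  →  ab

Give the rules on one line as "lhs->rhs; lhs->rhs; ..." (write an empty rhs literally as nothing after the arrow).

aa->; aab->bb; ba->b; bbb->a

  | aaabbabaabaa => abbabaabaa => abbbaabaa => aaaabaa => aabaa => bbaa => bba => bb
  | bab => bb
  | babbabbbbb => bbbabbbbb => aabbbbb => bbbbbb => abbb => aa => ε
  | aabaabab => bbaabab => bbabab => bbbab => aab => bb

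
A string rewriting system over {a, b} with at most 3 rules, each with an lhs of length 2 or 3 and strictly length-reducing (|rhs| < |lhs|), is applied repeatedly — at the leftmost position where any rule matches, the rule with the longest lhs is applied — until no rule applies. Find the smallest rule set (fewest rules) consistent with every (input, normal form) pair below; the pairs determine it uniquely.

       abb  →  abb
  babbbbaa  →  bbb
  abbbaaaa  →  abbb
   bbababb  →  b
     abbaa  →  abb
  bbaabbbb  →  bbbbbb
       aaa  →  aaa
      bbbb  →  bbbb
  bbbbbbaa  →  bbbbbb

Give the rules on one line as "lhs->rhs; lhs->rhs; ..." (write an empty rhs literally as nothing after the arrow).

  | abb
  | babbbbaa => bbbaa => bbb
  | abbbaaaa => abbbaa => abbb
  | bbababb => babb => b

baa->b; bab->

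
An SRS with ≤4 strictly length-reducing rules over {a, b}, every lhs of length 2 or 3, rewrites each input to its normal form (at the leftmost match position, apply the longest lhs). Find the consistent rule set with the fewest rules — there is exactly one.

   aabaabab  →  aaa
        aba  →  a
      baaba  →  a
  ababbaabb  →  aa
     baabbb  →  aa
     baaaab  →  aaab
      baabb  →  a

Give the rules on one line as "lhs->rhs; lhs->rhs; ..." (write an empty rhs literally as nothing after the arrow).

ba->; bab->; bb->; bbb->a

  | aabaabab => aaabab => aaa
  | aba => a
  | baaba => aba => a
  | ababbaabb => abaabb => aabb => aa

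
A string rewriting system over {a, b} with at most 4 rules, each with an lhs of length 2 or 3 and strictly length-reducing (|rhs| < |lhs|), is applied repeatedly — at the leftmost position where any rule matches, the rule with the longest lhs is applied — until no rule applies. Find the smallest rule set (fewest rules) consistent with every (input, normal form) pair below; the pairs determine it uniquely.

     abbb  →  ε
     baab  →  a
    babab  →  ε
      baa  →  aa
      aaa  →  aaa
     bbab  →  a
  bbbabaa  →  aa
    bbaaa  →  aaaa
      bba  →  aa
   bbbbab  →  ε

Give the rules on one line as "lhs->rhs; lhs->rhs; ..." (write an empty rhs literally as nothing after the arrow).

ab->; abb->ab; ba->a; bb->a

  | abbb => abb => ab => ε
  | baab => aab => a
  | babab => abab => ab => ε
  | baa => aa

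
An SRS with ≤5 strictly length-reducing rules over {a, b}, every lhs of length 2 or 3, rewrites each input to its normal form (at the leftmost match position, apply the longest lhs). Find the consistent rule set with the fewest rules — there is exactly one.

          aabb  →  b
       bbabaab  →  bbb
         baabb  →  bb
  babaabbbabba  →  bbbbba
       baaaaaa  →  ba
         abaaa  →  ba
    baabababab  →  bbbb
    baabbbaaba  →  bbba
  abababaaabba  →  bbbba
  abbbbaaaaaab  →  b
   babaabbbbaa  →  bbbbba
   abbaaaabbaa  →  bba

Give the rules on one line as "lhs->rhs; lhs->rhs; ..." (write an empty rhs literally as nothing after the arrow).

aa->a; aab->; ab->b; abb->ab

  | aabb => b
  | bbabaab => bbbaab => bbb
  | baabb => bb
  | babaabbbabba => bbaabbbabba => bbbbabba => bbbbaba => bbbbba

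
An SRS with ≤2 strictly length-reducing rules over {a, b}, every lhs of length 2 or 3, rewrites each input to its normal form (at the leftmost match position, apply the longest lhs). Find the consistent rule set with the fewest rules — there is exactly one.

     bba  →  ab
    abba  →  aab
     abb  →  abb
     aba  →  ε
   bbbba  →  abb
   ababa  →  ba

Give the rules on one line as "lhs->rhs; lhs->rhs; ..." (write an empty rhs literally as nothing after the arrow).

  | bba => ab
  | abba => aab
  | abb
  | aba => ε

aba->; bba->ab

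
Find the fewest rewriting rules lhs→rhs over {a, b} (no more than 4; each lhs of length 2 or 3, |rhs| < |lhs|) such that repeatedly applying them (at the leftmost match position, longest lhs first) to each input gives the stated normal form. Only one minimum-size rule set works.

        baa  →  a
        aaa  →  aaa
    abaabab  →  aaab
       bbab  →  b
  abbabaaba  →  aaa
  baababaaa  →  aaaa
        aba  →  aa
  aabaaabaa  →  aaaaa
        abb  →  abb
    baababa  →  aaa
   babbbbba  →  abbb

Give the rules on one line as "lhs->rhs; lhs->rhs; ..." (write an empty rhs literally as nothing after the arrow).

ba->a; baa->a; bba->

  | baa => a
  | aaa
  | abaabab => aabab => aaab
  | bbab => b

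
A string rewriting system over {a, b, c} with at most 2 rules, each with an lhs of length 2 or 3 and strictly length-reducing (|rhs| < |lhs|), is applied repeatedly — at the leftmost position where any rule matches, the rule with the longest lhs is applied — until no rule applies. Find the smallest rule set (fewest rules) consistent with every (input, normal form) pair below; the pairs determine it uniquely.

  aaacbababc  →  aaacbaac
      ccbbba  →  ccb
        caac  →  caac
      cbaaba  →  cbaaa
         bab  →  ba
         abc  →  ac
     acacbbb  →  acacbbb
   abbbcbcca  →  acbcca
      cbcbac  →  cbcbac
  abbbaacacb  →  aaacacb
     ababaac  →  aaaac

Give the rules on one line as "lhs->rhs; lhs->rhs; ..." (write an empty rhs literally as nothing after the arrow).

  | aaacbababc => aaacbaabc => aaacbaac
  | ccbbba => ccb
  | caac
  | cbaaba => cbaaa

ab->a; bba->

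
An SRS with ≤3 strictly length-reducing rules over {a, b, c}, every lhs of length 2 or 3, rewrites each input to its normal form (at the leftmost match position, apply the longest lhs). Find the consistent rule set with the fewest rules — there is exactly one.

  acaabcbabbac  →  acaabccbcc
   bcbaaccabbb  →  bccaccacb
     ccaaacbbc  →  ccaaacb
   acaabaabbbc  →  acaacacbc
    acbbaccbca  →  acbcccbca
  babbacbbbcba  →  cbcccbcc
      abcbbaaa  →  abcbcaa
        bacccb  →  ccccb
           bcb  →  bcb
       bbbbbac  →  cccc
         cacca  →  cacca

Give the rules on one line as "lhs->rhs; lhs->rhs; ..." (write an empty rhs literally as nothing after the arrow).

ba->c; bbb->cb; bbc->b

  | acaabcbabbac => acaabccbbac => acaabccbcc
  | bcbaaccabbb => bccaccabbb => bccaccacb
  | ccaaacbbc => ccaaacb
  | acaabaabbbc => acaacabbbc => acaacacbc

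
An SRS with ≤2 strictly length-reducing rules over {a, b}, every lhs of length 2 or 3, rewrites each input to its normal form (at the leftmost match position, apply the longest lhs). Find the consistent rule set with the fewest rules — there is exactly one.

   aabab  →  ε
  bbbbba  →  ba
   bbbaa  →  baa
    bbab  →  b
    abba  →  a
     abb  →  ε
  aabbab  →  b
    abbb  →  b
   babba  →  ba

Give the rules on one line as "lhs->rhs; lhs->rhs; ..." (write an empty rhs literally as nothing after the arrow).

ab->b; bb->

  | aabab => abab => bab => bb => ε
  | bbbbba => bbba => ba
  | bbbaa => baa
  | bbab => ab => b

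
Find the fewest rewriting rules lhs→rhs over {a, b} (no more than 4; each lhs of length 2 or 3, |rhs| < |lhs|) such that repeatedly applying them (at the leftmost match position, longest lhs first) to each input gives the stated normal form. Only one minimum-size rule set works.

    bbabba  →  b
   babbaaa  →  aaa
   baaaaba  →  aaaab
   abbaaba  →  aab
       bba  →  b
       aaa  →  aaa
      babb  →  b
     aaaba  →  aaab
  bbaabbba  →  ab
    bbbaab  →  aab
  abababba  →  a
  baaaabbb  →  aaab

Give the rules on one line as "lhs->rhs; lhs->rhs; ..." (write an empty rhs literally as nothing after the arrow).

  | bbabba => babba => bbba => bba => ba => b
  | babbaaa => bbbaaa => bbaaa => baaa => aaa
  | baaaaba => aaaaba => aaaab
  | abbaaba => aaba => aab

abb->; ba->b; baa->aa; bb->b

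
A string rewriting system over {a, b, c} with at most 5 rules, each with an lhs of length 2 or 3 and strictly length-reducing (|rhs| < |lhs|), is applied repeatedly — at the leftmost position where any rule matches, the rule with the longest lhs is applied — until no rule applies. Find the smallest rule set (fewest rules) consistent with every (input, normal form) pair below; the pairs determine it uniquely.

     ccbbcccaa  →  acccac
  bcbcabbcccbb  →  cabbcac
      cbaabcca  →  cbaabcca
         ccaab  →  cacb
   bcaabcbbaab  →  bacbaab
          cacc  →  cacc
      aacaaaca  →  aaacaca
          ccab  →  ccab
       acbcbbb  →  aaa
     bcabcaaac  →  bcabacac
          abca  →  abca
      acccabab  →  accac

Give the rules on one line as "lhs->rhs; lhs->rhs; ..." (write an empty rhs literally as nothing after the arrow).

  | ccbbcccaa => caacccaa => accccaa => acccac
  | bcbcabbcccbb => cabbcccbb => cabbccaa => cabbcac
  | cbaabcca
  | ccaab => cacb

bab->a; bcb->; caa->ac; cbb->aa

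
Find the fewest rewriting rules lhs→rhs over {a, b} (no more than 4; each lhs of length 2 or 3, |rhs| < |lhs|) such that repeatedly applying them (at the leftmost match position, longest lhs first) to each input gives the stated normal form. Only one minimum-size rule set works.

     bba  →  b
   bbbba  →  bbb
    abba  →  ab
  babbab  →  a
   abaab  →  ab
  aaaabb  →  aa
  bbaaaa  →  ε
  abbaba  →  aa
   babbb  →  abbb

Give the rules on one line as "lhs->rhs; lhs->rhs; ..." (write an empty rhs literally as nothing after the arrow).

  | bba => b
  | bbbba => bbb
  | abba => ab
  | babbab => abbab => abab => aab => a

aab->a; ba->; baa->; bab->ab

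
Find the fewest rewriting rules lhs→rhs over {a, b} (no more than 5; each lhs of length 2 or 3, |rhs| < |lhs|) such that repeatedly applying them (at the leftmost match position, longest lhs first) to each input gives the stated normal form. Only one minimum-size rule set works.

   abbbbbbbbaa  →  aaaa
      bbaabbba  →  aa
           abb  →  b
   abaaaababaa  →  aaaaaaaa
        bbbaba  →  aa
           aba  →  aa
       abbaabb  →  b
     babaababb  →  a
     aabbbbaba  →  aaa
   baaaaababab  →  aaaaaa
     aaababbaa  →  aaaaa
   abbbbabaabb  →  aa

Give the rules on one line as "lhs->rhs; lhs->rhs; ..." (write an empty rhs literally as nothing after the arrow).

ab->a; abb->b; ba->; bba->aa

  | abbbbbbbbaa => bbbbbbbaa => bbbbbaaa => bbbaaaa => baaaaa => aaaa
  | bbaabbba => aaabbba => aabba => aba => aa
  | abb => b
  | abaaaababaa => aaaaababaa => aaaaaabaa => aaaaaaaa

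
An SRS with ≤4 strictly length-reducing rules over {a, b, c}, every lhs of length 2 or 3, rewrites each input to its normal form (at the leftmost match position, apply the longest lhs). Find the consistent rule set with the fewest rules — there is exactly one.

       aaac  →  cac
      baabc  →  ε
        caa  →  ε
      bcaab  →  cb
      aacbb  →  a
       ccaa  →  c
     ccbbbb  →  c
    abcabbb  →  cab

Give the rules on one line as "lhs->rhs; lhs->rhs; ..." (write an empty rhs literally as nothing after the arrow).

  | aaac => cac
  | baabc => bcbc => bc => ε
  | caa => cc => ε
  | bcaab => aab => cb

aa->c; bb->a; bc->; cc->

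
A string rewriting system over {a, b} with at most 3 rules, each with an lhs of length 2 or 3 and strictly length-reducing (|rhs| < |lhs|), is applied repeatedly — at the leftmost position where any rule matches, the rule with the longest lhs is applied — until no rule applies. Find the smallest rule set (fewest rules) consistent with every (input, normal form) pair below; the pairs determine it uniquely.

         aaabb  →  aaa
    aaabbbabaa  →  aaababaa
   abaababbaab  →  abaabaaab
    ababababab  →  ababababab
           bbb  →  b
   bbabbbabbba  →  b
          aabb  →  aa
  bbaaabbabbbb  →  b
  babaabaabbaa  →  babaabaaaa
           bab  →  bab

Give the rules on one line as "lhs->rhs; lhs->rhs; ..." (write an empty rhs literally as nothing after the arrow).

abb->a; bb->b; bba->bb

  | aaabb => aaa
  | aaabbbabaa => aaababaa
  | abaababbaab => abaabaaab
  | ababababab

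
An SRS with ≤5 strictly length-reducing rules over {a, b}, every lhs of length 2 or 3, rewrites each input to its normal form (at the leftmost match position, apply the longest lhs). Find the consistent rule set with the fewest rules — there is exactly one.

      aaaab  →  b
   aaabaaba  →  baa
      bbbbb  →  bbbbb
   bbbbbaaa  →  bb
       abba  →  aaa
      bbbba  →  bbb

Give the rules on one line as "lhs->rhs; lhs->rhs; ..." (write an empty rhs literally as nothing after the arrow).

  | aaaab => aaab => aab => ab => b
  | aaabaaba => aabaaba => abaaba => baaba => baba => baa
  | bbbbb
  | bbbbbaaa => bbbbaa => bbba => bb

ab->b; abb->aa; bab->ba; bba->b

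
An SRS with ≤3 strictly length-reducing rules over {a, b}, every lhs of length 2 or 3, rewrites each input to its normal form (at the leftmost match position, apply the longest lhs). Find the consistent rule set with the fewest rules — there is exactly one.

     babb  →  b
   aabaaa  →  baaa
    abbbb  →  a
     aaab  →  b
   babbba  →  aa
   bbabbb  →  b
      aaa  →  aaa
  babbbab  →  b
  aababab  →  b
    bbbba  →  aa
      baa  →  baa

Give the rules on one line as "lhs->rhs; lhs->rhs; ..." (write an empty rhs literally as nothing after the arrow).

  | babb => bbb => ab => b
  | aabaaa => abaaa => baaa
  | abbbb => bbbb => abb => bb => a
  | aaab => aab => ab => b

ab->b; bb->a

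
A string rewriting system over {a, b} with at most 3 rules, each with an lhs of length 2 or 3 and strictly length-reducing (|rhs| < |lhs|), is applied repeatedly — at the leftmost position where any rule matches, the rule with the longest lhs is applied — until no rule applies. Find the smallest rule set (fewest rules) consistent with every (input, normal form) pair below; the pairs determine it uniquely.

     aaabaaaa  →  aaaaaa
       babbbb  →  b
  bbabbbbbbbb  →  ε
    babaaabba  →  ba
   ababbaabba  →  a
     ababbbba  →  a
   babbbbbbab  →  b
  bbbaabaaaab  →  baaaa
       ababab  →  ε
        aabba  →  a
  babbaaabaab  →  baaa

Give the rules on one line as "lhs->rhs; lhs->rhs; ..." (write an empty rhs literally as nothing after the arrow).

ab->; abb->bb; bb->

  | aaabaaaa => aaaaaa
  | babbbb => bbbbb => bbb => b
  | bbabbbbbbbb => abbbbbbbb => bbbbbbbb => bbbbbb => bbbb => bb => ε
  | babaaabba => baaabba => baabba => babba => bbba => ba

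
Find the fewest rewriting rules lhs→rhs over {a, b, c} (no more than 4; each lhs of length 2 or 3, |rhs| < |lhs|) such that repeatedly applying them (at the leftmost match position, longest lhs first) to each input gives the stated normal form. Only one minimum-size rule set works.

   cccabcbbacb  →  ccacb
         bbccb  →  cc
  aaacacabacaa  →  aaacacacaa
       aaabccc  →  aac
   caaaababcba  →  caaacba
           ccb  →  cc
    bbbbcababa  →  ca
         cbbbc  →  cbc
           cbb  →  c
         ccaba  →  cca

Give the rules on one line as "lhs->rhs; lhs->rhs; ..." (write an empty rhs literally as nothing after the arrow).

ab->; bb->; ccb->cc; ccc->c

  | cccabcbbacb => cabcbbacb => ccbbacb => ccbacb => ccacb
  | bbccb => ccb => cc
  | aaacacabacaa => aaacacacaa
  | aaabccc => aaccc => aac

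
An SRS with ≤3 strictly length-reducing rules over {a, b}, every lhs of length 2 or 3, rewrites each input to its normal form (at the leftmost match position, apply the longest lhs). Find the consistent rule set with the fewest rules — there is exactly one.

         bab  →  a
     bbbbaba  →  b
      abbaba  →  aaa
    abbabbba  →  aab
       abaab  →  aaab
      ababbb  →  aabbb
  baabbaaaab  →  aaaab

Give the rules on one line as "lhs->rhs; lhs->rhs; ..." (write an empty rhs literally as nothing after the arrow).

  | bab => a
  | bbbbaba => bbbaa => bba => b
  | abbaba => abaa => aaa
  | abbabbba => ababba => aabba => aab

aba->aa; ba->; bab->a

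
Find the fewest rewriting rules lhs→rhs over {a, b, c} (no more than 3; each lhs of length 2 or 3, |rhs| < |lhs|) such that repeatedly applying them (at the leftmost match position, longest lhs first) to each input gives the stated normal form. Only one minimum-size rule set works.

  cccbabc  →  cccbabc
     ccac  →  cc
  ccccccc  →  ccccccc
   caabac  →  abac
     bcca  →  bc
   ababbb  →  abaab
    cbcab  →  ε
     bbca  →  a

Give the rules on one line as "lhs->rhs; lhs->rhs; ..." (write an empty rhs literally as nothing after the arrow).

bb->a; ca->

  | cccbabc
  | ccac => cc
  | ccccccc
  | caabac => abac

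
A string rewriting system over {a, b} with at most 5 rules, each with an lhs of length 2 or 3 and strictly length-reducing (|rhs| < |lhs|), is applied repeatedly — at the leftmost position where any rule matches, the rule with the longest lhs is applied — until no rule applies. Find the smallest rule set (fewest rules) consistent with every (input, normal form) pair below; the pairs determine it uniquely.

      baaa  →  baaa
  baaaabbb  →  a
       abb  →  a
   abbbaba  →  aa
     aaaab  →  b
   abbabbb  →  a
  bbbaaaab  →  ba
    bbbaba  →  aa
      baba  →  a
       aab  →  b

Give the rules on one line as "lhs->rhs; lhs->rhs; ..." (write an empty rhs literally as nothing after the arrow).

aab->b; ab->a; aba->b; bb->a

  | baaa
  | baaaabbb => baabbb => bbbb => abb => ab => a
  | abb => ab => a
  | abbbaba => abbaba => ababa => bba => aa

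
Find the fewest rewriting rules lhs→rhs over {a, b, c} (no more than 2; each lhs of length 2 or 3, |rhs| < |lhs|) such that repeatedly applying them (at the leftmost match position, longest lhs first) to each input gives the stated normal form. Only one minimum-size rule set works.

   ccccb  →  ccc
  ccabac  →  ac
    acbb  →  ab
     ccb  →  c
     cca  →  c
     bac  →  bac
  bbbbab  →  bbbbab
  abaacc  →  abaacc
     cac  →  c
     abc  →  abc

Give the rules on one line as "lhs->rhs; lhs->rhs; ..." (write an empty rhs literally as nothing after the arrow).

ca->; cb->

  | ccccb => ccc
  | ccabac => cbac => ac
  | acbb => ab
  | ccb => c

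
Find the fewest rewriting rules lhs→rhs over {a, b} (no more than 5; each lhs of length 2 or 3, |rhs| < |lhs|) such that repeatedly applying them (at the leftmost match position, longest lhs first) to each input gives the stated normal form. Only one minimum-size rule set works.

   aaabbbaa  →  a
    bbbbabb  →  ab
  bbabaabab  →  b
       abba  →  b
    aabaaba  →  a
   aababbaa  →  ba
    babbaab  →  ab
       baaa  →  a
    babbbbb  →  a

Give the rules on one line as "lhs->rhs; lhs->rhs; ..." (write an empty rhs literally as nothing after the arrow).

  | aaabbbaa => babbbaa => baabaa => bbbaa => abaa => a
  | bbbbabb => abbabb => aabb => bbb => ab
  | bbabaabab => abaabab => abab => b
  | abba => aa => b

aa->b; aba->; bb->a; bba->a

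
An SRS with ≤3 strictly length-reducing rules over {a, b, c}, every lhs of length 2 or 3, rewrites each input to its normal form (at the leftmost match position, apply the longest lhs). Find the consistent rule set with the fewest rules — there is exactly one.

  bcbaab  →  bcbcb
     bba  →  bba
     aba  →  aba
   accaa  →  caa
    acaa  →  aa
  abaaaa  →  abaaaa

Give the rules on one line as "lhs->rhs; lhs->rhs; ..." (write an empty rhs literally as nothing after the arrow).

aab->cb; ac->

  | bcbaab => bcbcb
  | bba
  | aba
  | accaa => caa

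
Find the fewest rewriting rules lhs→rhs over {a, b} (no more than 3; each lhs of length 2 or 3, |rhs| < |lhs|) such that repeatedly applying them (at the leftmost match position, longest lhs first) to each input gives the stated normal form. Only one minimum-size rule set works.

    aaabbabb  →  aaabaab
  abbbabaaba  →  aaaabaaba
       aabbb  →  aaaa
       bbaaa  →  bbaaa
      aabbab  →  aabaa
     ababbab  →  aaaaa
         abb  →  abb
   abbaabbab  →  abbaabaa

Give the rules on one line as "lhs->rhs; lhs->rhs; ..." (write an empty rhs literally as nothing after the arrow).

bab->aa; bbb->aa

  | aaabbabb => aaabaab
  | abbbabaaba => aaaabaaba
  | aabbb => aaaa
  | bbaaa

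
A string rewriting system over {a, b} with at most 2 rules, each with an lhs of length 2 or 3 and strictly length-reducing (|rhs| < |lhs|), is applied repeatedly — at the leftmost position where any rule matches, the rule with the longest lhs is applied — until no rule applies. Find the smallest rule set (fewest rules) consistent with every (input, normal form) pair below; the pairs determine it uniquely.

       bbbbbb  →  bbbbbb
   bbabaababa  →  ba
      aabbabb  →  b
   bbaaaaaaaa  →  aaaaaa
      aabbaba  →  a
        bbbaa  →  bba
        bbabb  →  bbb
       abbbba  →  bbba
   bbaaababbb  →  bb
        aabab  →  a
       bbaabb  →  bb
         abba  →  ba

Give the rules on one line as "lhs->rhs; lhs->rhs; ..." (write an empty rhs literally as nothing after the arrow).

ab->; baa->a

  | bbbbbb
  | bbabaababa => bbaababa => bababa => baba => ba
  | aabbabb => ababb => abb => b
  | bbaaaaaaaa => baaaaaaa => aaaaaa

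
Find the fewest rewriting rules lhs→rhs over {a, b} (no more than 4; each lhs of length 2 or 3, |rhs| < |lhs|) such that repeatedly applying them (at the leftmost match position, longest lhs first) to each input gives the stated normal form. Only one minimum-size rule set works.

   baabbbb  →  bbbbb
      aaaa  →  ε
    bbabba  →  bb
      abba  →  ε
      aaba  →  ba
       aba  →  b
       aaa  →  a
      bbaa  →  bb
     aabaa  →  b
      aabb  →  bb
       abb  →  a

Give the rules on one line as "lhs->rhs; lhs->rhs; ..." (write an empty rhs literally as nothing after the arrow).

  | baabbbb => bbbbb
  | aaaa => aa => ε
  | bbabba => bbaa => bb
  | abba => aa => ε

aa->; aba->b; abb->a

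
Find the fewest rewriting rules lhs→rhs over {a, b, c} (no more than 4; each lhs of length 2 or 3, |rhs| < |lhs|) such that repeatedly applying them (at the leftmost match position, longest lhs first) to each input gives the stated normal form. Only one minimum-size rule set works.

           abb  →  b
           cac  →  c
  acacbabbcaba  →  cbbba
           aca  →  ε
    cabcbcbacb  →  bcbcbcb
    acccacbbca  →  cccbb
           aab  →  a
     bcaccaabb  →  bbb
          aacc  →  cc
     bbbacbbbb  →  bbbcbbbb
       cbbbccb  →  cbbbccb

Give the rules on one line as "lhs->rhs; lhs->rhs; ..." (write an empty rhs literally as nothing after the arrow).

  | abb => b
  | cac => c
  | acacbabbcaba => cacbabbcaba => cbabbcaba => cbbcaba => cbbba
  | aca => ca => ε

ab->; ac->c; ca->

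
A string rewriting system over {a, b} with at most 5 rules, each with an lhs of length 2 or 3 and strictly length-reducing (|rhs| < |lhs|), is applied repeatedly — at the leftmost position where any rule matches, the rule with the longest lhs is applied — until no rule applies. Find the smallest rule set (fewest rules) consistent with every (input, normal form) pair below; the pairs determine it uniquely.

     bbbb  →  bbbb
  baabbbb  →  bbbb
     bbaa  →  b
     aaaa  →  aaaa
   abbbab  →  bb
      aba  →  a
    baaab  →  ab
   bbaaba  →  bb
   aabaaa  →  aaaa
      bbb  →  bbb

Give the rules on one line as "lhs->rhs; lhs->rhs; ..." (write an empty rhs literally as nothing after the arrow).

  | bbbb
  | baabbbb => bbbb
  | bbaa => b
  | aaaa

aba->a; abb->; ba->b; baa->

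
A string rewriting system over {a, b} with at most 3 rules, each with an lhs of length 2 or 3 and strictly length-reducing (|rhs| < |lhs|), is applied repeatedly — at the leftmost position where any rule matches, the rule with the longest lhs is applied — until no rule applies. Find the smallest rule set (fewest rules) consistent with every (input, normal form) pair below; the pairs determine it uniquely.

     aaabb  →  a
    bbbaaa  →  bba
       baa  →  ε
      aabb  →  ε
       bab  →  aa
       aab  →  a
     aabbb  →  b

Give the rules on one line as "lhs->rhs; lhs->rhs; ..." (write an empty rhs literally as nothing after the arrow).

  | aaabb => aab => a
  | bbbaaa => bba
  | baa => ε
  | aabb => ab => ε

ab->; baa->; bab->aa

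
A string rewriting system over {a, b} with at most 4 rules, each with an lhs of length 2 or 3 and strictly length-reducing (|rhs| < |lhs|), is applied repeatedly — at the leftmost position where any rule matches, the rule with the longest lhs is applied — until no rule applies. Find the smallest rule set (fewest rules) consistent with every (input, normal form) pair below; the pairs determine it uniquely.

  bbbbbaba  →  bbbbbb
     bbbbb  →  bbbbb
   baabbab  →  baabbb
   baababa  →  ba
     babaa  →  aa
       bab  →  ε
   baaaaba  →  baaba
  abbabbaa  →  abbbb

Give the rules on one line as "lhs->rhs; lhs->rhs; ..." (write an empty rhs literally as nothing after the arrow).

aaa->a; bab->; bba->bb

  | bbbbbaba => bbbbbba => bbbbbb
  | bbbbb
  | baabbab => baabbb
  | baababa => baaa => ba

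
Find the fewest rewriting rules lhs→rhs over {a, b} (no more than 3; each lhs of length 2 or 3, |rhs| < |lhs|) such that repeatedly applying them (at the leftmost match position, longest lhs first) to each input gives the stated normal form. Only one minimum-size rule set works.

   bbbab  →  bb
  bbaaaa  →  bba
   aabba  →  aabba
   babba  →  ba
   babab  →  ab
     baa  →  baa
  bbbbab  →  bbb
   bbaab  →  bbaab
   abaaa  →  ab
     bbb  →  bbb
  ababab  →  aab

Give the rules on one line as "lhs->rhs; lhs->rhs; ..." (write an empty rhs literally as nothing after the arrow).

aaa->; bab->

  | bbbab => bb
  | bbaaaa => bba
  | aabba
  | babba => ba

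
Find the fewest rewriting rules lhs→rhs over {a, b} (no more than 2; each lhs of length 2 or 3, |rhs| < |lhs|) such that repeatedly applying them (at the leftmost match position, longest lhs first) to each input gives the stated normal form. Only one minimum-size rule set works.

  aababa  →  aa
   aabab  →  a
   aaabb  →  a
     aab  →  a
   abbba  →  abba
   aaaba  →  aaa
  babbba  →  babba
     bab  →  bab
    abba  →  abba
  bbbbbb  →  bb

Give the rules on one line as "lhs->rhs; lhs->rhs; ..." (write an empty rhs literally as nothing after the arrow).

  | aababa => aaba => aa
  | aabab => aab => a
  | aaabb => aab => a
  | aab => a

aab->a; bbb->bb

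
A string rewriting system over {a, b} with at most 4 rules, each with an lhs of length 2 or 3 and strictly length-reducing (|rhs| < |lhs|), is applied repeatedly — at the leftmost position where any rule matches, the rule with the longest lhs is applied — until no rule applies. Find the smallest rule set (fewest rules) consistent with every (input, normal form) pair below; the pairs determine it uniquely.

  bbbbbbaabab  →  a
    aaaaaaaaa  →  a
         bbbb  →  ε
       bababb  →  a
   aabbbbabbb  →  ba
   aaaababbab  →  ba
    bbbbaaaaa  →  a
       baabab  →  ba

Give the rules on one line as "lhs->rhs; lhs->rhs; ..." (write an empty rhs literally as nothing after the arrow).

  | bbbbbbaabab => bbbbaabab => bbaabab => aabab => abab => aab => ab => a
  | aaaaaaaaa => aaaaaaaa => aaaaaaa => aaaaaa => aaaaa => aaaa => aaa => aa => a
  | bbbb => bb => ε
  | bababb => baabb => babb => bba => a

aa->a; ab->a; abb->ba; bb->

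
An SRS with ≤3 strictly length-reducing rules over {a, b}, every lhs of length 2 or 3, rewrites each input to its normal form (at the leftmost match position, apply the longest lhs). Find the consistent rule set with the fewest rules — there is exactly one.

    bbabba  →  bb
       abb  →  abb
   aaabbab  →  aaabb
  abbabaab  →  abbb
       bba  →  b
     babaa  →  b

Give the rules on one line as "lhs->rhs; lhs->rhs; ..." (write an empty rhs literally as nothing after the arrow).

  | bbabba => bbba => bb
  | abb
  | aaabbab => aaabb
  | abbabaab => abbaab => abbb

ba->; baa->b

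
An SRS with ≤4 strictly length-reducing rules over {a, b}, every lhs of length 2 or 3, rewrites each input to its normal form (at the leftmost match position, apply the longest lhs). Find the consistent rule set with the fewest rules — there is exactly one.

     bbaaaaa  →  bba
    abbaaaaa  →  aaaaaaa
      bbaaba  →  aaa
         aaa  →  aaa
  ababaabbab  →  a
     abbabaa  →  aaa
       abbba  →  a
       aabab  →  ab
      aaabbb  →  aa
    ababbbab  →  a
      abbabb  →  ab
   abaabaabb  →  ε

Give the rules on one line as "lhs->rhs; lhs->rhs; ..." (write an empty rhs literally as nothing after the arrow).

aab->; abb->aa; baa->b; bbb->aa

  | bbaaaaa => bbaaa => bba
  | abbaaaaa => aaaaaaa
  | bbaaba => bbba => aaa
  | aaa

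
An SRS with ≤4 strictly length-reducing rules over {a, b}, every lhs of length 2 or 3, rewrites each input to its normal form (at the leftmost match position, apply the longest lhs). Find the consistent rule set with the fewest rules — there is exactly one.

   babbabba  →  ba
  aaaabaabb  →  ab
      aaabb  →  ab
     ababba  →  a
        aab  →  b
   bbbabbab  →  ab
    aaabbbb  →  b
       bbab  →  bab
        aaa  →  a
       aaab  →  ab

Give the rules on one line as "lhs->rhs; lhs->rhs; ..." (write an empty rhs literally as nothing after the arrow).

  | babbabba => bababba => babba => baba => ba
  | aaaabaabb => aabaabb => baabb => bbb => ab
  | aaabb => abb => ab
  | ababba => abba => aba => a

aa->; aba->a; bb->b; bbb->ab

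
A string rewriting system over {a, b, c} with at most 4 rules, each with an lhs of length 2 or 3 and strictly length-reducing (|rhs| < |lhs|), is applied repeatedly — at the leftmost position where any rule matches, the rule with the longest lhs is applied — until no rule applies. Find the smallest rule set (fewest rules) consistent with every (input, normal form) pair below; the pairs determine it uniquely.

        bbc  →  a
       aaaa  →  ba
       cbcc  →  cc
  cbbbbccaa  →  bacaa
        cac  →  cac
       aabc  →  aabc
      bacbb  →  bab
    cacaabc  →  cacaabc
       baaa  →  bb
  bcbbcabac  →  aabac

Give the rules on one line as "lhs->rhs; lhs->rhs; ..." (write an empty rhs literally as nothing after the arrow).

  | bbc => a
  | aaaa => ba
  | cbcc => cc
  | cbbbbccaa => bbbccaa => bacaa

aaa->b; bbc->a; cb->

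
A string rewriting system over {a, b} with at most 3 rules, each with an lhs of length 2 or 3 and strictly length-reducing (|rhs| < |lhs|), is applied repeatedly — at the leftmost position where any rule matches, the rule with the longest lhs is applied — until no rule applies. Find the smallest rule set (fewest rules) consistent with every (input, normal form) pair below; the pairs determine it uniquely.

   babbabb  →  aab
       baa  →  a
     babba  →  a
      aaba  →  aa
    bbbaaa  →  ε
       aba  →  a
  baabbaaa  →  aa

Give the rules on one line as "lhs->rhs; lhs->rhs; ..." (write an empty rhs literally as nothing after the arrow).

ba->; bab->a

  | babbabb => ababb => aab
  | baa => a
  | babba => aba => a
  | aaba => aa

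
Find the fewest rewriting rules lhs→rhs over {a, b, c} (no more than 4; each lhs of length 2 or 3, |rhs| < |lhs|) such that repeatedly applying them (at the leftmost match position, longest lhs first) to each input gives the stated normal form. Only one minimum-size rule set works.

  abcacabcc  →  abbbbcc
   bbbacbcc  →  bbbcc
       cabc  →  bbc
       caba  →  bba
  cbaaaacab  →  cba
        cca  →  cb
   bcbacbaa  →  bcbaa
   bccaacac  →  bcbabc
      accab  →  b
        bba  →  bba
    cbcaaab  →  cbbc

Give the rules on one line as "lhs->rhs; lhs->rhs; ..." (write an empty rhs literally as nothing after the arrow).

aab->c; acb->; ca->b

  | abcacabcc => abbcabcc => abbbbcc
  | bbbacbcc => bbbcc
  | cabc => bbc
  | caba => bba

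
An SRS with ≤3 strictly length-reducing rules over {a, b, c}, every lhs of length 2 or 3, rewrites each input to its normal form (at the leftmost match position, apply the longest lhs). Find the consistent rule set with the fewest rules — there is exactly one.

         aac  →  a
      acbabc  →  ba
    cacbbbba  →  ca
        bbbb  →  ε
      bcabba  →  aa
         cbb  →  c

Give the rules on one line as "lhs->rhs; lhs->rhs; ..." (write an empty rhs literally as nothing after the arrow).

  | aac => a
  | acbabc => babc => ba
  | cacbbbba => cbbbba => cbba => ca
  | bbbb => bb => ε

ac->; bb->; bc->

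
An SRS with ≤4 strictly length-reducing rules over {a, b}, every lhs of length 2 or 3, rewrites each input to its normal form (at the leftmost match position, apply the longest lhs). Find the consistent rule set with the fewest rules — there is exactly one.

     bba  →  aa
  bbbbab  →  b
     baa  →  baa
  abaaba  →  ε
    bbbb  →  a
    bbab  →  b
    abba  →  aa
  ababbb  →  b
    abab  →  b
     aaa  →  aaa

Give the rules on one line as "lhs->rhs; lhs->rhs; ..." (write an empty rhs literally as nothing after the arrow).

ab->b; aba->; bb->a

  | bba => aa
  | bbbbab => abbab => bbab => aab => ab => b
  | baa
  | abaaba => aba => ε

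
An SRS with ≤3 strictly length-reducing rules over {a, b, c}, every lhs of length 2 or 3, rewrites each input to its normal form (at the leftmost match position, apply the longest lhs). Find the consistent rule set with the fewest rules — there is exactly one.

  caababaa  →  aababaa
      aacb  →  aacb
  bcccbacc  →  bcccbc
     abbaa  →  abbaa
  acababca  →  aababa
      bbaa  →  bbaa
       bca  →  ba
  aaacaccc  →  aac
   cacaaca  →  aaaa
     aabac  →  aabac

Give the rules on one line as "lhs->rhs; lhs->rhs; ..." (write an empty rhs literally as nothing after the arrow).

acc->c; ca->a

  | caababaa => aababaa
  | aacb
  | bcccbacc => bcccbc
  | abbaa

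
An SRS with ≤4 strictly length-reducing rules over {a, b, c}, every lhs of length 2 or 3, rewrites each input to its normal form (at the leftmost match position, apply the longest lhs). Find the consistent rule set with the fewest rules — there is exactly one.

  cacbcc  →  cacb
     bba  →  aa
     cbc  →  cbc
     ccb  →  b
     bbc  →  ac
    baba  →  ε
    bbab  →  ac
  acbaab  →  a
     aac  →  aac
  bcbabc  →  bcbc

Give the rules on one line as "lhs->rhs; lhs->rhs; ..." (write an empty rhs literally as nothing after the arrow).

  | cacbcc => cacb
  | bba => aa
  | cbc
  | ccb => b

ab->c; ba->; bb->a; cc->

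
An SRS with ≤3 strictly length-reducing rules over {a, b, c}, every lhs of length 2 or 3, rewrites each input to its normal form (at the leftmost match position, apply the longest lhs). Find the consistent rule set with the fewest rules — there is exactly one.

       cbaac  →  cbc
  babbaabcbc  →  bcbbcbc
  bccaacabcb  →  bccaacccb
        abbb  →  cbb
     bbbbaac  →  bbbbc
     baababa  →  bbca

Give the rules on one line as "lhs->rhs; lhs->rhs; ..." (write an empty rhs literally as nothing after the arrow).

ab->c; baa->b

  | cbaac => cbc
  | babbaabcbc => bcbaabcbc => bcbbcbc
  | bccaacabcb => bccaacccb
  | abbb => cbb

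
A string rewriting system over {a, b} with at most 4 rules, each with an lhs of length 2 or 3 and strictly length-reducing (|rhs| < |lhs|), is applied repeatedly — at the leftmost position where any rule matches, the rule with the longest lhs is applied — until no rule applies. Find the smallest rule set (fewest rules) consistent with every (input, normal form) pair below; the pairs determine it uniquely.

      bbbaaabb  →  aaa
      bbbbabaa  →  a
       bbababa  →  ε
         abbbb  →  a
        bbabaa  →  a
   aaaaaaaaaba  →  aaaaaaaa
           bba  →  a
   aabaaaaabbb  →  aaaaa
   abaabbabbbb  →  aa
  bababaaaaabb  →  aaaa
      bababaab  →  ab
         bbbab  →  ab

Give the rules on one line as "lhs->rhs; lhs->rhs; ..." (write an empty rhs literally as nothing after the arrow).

  | bbbaaabb => bbaaabb => aaabb => aaa
  | bbbbabaa => bbbabaa => bbabaa => abaa => a
  | bbababa => ababa => ba => ε
  | abbbb => abbb => abb => a

aba->; ba->; bb->; bbb->bb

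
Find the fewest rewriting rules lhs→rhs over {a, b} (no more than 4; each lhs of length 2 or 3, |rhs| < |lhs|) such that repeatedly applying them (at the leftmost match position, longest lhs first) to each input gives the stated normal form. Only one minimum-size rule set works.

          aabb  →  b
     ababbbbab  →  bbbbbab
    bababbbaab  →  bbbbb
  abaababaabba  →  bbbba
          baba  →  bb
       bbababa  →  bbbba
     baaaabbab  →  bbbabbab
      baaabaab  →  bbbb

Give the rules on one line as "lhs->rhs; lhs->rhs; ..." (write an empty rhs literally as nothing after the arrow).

aaa->bb; aab->; aba->b

  | aabb => b
  | ababbbbab => bbbbbab
  | bababbbaab => bbbbbaab => bbbbb
  | abaababaabba => bababaabba => bbbaabba => bbbba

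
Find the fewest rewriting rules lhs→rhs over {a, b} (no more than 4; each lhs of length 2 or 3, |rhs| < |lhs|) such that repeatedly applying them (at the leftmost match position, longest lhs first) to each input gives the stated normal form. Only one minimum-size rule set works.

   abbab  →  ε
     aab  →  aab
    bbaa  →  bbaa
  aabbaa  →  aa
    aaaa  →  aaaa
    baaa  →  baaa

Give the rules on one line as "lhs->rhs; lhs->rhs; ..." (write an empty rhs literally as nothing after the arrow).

  | abbab => bab => ε
  | aab
  | bbaa
  | aabbaa => abaa => aa

aba->a; abb->b; bab->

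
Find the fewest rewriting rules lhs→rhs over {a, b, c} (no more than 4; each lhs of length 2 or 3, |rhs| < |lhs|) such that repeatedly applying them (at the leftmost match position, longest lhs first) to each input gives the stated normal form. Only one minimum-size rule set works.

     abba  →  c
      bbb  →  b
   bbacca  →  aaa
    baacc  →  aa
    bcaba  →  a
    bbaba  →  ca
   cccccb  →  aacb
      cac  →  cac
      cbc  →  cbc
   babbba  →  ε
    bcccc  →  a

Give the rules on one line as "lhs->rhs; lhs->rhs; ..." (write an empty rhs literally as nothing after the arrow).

ab->c; ba->; bb->; cc->a

  | abba => cba => c
  | bbb => b
  | bbacca => acca => aaa
  | baacc => acc => aa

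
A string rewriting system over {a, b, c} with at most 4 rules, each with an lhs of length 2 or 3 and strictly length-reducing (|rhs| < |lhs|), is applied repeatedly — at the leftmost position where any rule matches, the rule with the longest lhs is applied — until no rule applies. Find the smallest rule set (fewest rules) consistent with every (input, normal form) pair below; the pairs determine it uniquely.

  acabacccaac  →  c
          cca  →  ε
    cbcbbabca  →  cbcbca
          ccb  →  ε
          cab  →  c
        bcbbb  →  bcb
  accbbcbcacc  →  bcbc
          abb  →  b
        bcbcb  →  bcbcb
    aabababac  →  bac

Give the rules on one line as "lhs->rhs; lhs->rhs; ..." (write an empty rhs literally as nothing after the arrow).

aa->; ab->; bb->b; cc->a

  | acabacccaac => acacccaac => acaacaac => accaac => aaaac => aac => c
  | cca => aa => ε
  | cbcbbabca => cbcbabca => cbcbca
  | ccb => ab => ε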